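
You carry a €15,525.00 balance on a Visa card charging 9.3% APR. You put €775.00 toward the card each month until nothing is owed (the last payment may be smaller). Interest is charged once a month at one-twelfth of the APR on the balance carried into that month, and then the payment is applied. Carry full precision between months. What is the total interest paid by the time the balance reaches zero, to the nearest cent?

Monthly rate r = 9.3%/12 = 0.775% = 0.00775.
Payoff takes n = ⌈−ln(1 − rB₀/P)/ln(1+r)⌉ = ⌈21.854⌉ = 22 payments; the last is €662.12.
Total paid = 21·€775.00 + €662.12 = €16,937.12.
Total interest = total paid − principal = €16,937.12 − €15,525.00 = €1,412.12.

€1,412.12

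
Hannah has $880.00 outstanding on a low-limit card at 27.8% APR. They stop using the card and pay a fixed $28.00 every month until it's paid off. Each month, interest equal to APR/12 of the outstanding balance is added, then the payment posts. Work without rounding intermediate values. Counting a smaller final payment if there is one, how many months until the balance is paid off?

Monthly rate r = 27.8%/12 = 2.31667% = 0.0231667.
Recurrence: B ← B·(1+r) − $28.00.
Month 1: interest $20.39; balance after payment $872.39.
Month 2: interest $20.21; balance after payment $864.60.
Closed form: n = −ln(1 − rB₀/P)/ln(1+r) = −ln(0.2719)/ln(1.02317) ≈ 56.863, so the balance reaches zero during payment 57.

57 payments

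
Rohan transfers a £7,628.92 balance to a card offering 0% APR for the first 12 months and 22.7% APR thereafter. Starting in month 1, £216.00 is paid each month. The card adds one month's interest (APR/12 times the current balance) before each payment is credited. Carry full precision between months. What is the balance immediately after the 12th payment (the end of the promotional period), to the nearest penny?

£5,036.92

Promo months 1–12 at r₀ = 0%/12 = 0; months 13+ at r₁ = 22.7%/12 = 0.0189167.
After month 12 (no interest yet): B = £7,628.92 − 12·£216.00 = £5,036.92.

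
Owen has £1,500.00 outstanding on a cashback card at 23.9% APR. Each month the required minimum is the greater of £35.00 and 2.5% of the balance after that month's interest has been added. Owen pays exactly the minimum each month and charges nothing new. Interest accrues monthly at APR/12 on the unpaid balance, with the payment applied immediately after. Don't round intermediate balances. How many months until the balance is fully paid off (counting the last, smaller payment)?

Monthly rate r = 23.9%/12 = 1.99167% = 0.0199167.
While 2.5% of the post-interest balance exceeds £35.00, each month B ← (B·(1+r))·(1 − 0.025), i.e. B shrinks by the factor (1+r)·0.975 = 0.99442.
This holds for months 1–16. Entering month 17 the balance is £1,371.51; 2.5% of the post-interest balance is now below £35.00, so the flat £35.00 minimum applies from here.
From month 17 a fixed £35.00 at rate r clears £1,371.51 in 77 more payments. Total: 16 + 77 = 93 months.

93 months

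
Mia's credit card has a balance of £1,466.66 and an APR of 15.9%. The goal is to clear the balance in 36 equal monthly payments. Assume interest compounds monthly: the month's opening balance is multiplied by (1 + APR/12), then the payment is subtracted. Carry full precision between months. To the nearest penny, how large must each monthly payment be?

£51.49

Monthly rate r = 15.9%/12 = 1.325% = 0.01325.
Level-payment amortization: P = B₀·r / (1 − (1+r)^(−n)) = 1466.66·0.01325 / (1 − 1.01325^(−36)).
Denominator 1 − (1+r)^(−36) = 0.377410269.
P = 19.4332 / 0.377410269 ≈ 51.49.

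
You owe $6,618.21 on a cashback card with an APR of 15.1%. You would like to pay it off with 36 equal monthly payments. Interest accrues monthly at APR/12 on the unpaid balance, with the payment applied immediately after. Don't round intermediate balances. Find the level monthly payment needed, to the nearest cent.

Monthly rate r = 15.1%/12 = 1.25833% = 0.0125833.
Level-payment amortization: P = B₀·r / (1 − (1+r)^(−n)) = 6618.21·0.0125833 / (1 − 1.01258^(−36)).
Denominator 1 − (1+r)^(−36) = 0.362482506.
P = 83.2791 / 0.362482506 ≈ 229.75.

$229.75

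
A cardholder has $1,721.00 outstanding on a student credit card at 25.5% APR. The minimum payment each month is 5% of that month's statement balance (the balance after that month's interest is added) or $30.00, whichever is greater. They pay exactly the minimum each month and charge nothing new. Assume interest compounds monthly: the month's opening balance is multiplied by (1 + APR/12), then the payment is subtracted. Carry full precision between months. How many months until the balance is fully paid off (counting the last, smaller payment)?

62 months

Monthly rate r = 25.5%/12 = 2.125% = 0.02125.
While 5% of the post-interest balance exceeds $30.00, each month B ← (B·(1+r))·(1 − 0.05), i.e. B shrinks by the factor (1+r)·0.95 = 0.97019.
This holds for months 1–36. Entering month 37 the balance is $578.88; 5% of the post-interest balance is now below $30.00, so the flat $30.00 minimum applies from here.
From month 37 a fixed $30.00 at rate r clears $578.88 in 26 more payments. Total: 36 + 26 = 62 months.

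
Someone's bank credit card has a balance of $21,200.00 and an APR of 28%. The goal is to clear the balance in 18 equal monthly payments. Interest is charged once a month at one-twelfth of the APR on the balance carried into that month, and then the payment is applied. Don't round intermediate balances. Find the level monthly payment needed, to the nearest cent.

$1,455.86

Monthly rate r = 28%/12 = 2.33333% = 0.0233333.
Level-payment amortization: P = B₀·r / (1 − (1+r)^(−n)) = 21200.00·0.0233333 / (1 − 1.02333^(−18)).
Denominator 1 − (1+r)^(−18) = 0.339775211.
P = 494.667 / 0.339775211 ≈ 1455.86.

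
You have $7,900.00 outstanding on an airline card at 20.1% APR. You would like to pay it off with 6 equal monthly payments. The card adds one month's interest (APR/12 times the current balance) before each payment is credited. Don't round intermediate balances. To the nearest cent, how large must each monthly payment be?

$1,394.92

Monthly rate r = 20.1%/12 = 1.675% = 0.01675.
Level-payment amortization: P = B₀·r / (1 − (1+r)^(−n)) = 7900.00·0.01675 / (1 − 1.01675^(−6)).
Denominator 1 − (1+r)^(−6) = 0.0948617593.
P = 132.325 / 0.0948617593 ≈ 1394.92.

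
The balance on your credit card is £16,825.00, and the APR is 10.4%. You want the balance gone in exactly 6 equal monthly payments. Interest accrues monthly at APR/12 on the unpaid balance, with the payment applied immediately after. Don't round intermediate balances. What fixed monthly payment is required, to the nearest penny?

£2,889.84

Monthly rate r = 10.4%/12 = 0.866667% = 0.00866667.
Level-payment amortization: P = B₀·r / (1 − (1+r)^(−n)) = 16825.00·0.00866667 / (1 − 1.00867^(−6)).
Denominator 1 − (1+r)^(−6) = 0.0504584219.
P = 145.817 / 0.0504584219 ≈ 2889.84.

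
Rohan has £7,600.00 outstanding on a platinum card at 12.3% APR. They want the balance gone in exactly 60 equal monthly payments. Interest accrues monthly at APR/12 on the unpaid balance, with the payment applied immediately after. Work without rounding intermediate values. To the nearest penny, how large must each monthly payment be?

£170.21

Monthly rate r = 12.3%/12 = 1.025% = 0.01025.
Level-payment amortization: P = B₀·r / (1 − (1+r)^(−n)) = 7600.00·0.01025 / (1 − 1.01025^(−60)).
Denominator 1 − (1+r)^(−60) = 0.457663976.
P = 77.9 / 0.457663976 ≈ 170.21.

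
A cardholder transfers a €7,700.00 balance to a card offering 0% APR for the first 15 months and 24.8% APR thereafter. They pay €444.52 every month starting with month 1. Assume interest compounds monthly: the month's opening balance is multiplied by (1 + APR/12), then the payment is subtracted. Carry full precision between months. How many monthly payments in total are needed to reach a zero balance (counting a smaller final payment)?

Promo months 1–15 at r₀ = 0%/12 = 0; months 16+ at r₁ = 24.8%/12 = 0.0206667.
After month 15 (no interest yet): B = €7,700.00 − 15·€444.52 = €1,032.20.
Then at r₁ with €444.52/mo: n₂ = −ln(1 − r₁·B/P)/ln(1+r₁) ≈ 2.40 → 3 more payments.

18 payments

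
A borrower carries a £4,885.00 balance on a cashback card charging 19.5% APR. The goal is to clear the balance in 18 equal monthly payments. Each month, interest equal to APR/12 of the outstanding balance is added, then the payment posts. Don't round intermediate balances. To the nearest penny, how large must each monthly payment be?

£315.20

Monthly rate r = 19.5%/12 = 1.625% = 0.01625.
Level-payment amortization: P = B₀·r / (1 − (1+r)^(−n)) = 4885.00·0.01625 / (1 − 1.01625^(−18)).
Denominator 1 − (1+r)^(−18) = 0.251847821.
P = 79.3813 / 0.251847821 ≈ 315.20.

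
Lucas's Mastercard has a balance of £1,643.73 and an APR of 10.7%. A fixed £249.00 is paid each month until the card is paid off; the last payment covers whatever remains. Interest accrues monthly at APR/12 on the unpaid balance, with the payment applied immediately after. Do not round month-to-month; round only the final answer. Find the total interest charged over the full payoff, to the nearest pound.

Monthly rate r = 10.7%/12 = 0.891667% = 0.00891667.
Payoff takes n = ⌈−ln(1 − rB₀/P)/ln(1+r)⌉ = ⌈6.834⌉ = 7 payments; the last is £207.79.
Total paid = 6·£249.00 + £207.79 = £1,701.79.
Total interest = total paid − principal = £1,701.79 − £1,643.73 = £58.06.

£58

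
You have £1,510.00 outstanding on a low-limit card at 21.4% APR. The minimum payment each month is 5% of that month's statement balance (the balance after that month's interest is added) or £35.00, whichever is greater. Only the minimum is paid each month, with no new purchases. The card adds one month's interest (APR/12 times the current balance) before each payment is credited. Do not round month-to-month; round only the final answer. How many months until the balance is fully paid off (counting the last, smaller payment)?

Monthly rate r = 21.4%/12 = 1.78333% = 0.0178333.
While 5% of the post-interest balance exceeds £35.00, each month B ← (B·(1+r))·(1 − 0.05), i.e. B shrinks by the factor (1+r)·0.95 = 0.96694.
This holds for months 1–24. Entering month 25 the balance is £673.88; 5% of the post-interest balance is now below £35.00, so the flat £35.00 minimum applies from here.
From month 25 a fixed £35.00 at rate r clears £673.88 in 24 more payments. Total: 24 + 24 = 48 months.

48 months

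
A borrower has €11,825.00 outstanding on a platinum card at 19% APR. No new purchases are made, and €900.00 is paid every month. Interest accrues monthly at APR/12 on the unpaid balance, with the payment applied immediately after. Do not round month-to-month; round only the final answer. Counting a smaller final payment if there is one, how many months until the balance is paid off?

Monthly rate r = 19%/12 = 1.58333% = 0.0158333.
Recurrence: B ← B·(1+r) − €900.00.
Month 1: interest €187.23; balance after payment €11,112.23.
Month 2: interest €175.94; balance after payment €10,388.17.
Closed form: n = −ln(1 − rB₀/P)/ln(1+r) = −ln(0.79197)/ln(1.01583) ≈ 14.847, so the balance reaches zero during payment 15.

15 months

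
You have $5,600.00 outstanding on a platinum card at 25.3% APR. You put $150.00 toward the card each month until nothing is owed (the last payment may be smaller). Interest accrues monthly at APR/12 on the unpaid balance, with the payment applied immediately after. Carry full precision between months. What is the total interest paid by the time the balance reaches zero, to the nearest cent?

Monthly rate r = 25.3%/12 = 2.10833% = 0.0210833.
Payoff takes n = ⌈−ln(1 − rB₀/P)/ln(1+r)⌉ = ⌈74.146⌉ = 75 payments; the last is $22.03.
Total paid = 74·$150.00 + $22.03 = $11,122.03.
Total interest = total paid − principal = $11,122.03 − $5,600.00 = $5,522.03.

$5,522.03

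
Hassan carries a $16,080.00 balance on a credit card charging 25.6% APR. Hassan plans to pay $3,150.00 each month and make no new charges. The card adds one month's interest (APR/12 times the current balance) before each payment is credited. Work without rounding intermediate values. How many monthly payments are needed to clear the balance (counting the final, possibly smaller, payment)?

6 months

Monthly rate r = 25.6%/12 = 2.13333% = 0.0213333.
Recurrence: B ← B·(1+r) − $3,150.00.
Month 1: interest $343.04; balance after payment $13,273.04.
Month 2: interest $283.16; balance after payment $10,406.20.
Month 3: interest $222.00; balance after payment $7,478.20.
Month 4: interest $159.53; balance after payment $4,487.73.
Month 5: interest $95.74; balance after payment $1,433.47.
Month 6: interest $30.58; balance after payment $0.00.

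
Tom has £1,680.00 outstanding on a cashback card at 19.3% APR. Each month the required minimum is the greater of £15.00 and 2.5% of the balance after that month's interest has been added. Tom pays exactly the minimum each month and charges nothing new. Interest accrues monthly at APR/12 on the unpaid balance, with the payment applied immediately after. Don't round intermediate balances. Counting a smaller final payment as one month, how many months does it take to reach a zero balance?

175 months

Monthly rate r = 19.3%/12 = 1.60833% = 0.0160833.
While 2.5% of the post-interest balance exceeds £15.00, each month B ← (B·(1+r))·(1 − 0.025), i.e. B shrinks by the factor (1+r)·0.975 = 0.99068.
This holds for months 1–112. Entering month 113 the balance is £588.72; 2.5% of the post-interest balance is now below £15.00, so the flat £15.00 minimum applies from here.
From month 113 a fixed £15.00 at rate r clears £588.72 in 63 more payments. Total: 112 + 63 = 175 months.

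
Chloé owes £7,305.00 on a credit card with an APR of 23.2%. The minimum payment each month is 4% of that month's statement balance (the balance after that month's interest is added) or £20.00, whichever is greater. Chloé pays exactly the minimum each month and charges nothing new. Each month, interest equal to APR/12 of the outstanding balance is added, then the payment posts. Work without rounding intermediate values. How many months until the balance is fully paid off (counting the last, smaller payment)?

159 months

Monthly rate r = 23.2%/12 = 1.93333% = 0.0193333.
While 4% of the post-interest balance exceeds £20.00, each month B ← (B·(1+r))·(1 − 0.04), i.e. B shrinks by the factor (1+r)·0.96 = 0.97856.
This holds for months 1–125. Entering month 126 the balance is £486.47; 4% of the post-interest balance is now below £20.00, so the flat £20.00 minimum applies from here.
From month 126 a fixed £20.00 at rate r clears £486.47 in 34 more payments. Total: 125 + 34 = 159 months.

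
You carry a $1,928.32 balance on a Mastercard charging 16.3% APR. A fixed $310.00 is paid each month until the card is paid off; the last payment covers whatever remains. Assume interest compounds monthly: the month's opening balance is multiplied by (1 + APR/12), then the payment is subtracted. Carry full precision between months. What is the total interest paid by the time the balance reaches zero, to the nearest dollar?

Monthly rate r = 16.3%/12 = 1.35833% = 0.0135833.
Payoff takes n = ⌈−ln(1 − rB₀/P)/ln(1+r)⌉ = ⌈6.543⌉ = 7 payments; the last is $168.86.
Total paid = 6·$310.00 + $168.86 = $2,028.86.
Total interest = total paid − principal = $2,028.86 − $1,928.32 = $100.54.

$101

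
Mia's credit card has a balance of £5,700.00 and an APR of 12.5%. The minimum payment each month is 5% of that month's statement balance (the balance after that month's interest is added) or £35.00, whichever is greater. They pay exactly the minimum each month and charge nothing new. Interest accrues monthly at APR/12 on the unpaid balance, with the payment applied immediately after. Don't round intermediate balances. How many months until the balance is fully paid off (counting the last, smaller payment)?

Monthly rate r = 12.5%/12 = 1.04167% = 0.0104167.
While 5% of the post-interest balance exceeds £35.00, each month B ← (B·(1+r))·(1 − 0.05), i.e. B shrinks by the factor (1+r)·0.95 = 0.9599.
This holds for months 1–52. Entering month 53 the balance is £678.47; 5% of the post-interest balance is now below £35.00, so the flat £35.00 minimum applies from here.
From month 53 a fixed £35.00 at rate r clears £678.47 in 22 more payments. Total: 52 + 22 = 74 months.

74 months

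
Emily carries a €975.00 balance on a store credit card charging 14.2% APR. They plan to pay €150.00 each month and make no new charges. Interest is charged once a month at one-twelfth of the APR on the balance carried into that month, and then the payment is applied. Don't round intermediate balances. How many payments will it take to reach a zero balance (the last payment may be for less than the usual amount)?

7 payments

Monthly rate r = 14.2%/12 = 1.18333% = 0.0118333.
Recurrence: B ← B·(1+r) − €150.00.
Month 1: interest €11.54; balance after payment €836.54.
Month 2: interest €9.90; balance after payment €696.44.
Closed form: n = −ln(1 − rB₀/P)/ln(1+r) = −ln(0.92308)/ln(1.01183) ≈ 6.804, so the balance reaches zero during payment 7.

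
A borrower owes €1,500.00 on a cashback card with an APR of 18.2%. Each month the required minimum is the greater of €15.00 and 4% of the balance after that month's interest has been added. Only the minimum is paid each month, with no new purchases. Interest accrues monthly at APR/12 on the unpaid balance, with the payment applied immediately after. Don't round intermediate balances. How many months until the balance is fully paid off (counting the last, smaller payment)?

Monthly rate r = 18.2%/12 = 1.51667% = 0.0151667.
While 4% of the post-interest balance exceeds €15.00, each month B ← (B·(1+r))·(1 − 0.04), i.e. B shrinks by the factor (1+r)·0.96 = 0.97456.
This holds for months 1–55. Entering month 56 the balance is €363.55; 4% of the post-interest balance is now below €15.00, so the flat €15.00 minimum applies from here.
From month 56 a fixed €15.00 at rate r clears €363.55 in 31 more payments. Total: 55 + 31 = 86 months.

86 months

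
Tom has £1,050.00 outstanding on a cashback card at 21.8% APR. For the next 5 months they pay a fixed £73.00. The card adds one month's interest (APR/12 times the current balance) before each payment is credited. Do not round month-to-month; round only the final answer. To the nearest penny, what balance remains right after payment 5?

Monthly rate r = 21.8%/12 = 1.81667% = 0.0181667.
Each month: B ← B·(1+r) − £73.00.
Month 1: interest £19.08; balance after payment £996.08.
Month 2: interest £18.10; balance after payment £941.17.
Month 3: interest £17.10; balance after payment £885.27.
Month 4: interest £16.08; balance after payment £828.35.
Month 5: interest £15.05; balance after payment £770.40.

£770.40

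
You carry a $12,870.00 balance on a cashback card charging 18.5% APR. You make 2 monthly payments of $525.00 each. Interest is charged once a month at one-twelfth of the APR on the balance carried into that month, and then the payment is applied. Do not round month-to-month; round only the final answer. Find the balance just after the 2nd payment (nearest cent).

$12,211.79

Monthly rate r = 18.5%/12 = 1.54167% = 0.0154167.
Each month: B ← B·(1+r) − $525.00.
Month 1: interest $198.41; balance after payment $12,543.41.
Month 2: interest $193.38; balance after payment $12,211.79.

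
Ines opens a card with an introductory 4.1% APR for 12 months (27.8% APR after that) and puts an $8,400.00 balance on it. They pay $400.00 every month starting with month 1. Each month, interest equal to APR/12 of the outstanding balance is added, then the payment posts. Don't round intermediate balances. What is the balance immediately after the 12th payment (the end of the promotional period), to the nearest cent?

Promo months 1–12 at r₀ = 4.1%/12 = 0.00341667; months 13+ at r₁ = 27.8%/12 = 0.0231667.
After month 12: iterate B ← B·(1+r₀) − $400.00 for 12 months → $3,859.71.

$3,859.71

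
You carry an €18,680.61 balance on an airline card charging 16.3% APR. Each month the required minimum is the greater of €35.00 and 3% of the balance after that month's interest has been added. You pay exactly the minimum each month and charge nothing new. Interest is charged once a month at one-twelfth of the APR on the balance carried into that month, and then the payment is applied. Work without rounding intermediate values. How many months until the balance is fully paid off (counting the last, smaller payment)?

Monthly rate r = 16.3%/12 = 1.35833% = 0.0135833.
While 3% of the post-interest balance exceeds €35.00, each month B ← (B·(1+r))·(1 − 0.03), i.e. B shrinks by the factor (1+r)·0.97 = 0.98318.
This holds for months 1–165. Entering month 166 the balance is €1,136.42; 3% of the post-interest balance is now below €35.00, so the flat €35.00 minimum applies from here.
From month 166 a fixed €35.00 at rate r clears €1,136.42 in 44 more payments. Total: 165 + 44 = 209 months.

209 months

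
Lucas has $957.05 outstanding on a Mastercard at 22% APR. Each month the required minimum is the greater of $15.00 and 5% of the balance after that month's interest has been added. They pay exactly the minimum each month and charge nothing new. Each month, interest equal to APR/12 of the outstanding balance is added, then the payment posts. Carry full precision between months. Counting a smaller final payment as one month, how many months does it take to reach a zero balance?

61 months

Monthly rate r = 22%/12 = 1.83333% = 0.0183333.
While 5% of the post-interest balance exceeds $15.00, each month B ← (B·(1+r))·(1 − 0.05), i.e. B shrinks by the factor (1+r)·0.95 = 0.96742.
This holds for months 1–36. Entering month 37 the balance is $290.42; 5% of the post-interest balance is now below $15.00, so the flat $15.00 minimum applies from here.
From month 37 a fixed $15.00 at rate r clears $290.42 in 25 more payments. Total: 36 + 25 = 61 months.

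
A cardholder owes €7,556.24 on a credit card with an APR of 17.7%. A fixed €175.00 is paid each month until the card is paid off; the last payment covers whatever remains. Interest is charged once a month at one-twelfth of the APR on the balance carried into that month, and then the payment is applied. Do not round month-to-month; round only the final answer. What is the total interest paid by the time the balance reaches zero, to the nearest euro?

Monthly rate r = 17.7%/12 = 1.475% = 0.01475.
Payoff takes n = ⌈−ln(1 − rB₀/P)/ln(1+r)⌉ = ⌈69.185⌉ = 70 payments; the last is €32.62.
Total paid = 69·€175.00 + €32.62 = €12,107.62.
Total interest = total paid − principal = €12,107.62 − €7,556.24 = €4,551.38.

€4,551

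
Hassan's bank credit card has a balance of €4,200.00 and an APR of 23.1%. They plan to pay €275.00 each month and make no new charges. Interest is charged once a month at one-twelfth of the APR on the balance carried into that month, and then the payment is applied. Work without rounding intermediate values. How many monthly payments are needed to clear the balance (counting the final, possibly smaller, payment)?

19 payments

Monthly rate r = 23.1%/12 = 1.925% = 0.01925.
Recurrence: B ← B·(1+r) − €275.00.
Month 1: interest €80.85; balance after payment €4,005.85.
Month 2: interest €77.11; balance after payment €3,807.96.
Closed form: n = −ln(1 − rB₀/P)/ln(1+r) = −ln(0.706)/ln(1.01925) ≈ 18.259, so the balance reaches zero during payment 19.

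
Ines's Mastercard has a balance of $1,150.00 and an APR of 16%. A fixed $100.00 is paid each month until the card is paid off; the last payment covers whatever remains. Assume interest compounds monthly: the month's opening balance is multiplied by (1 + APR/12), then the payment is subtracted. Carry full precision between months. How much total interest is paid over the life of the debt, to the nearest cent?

Monthly rate r = 16%/12 = 1.33333% = 0.0133333.
Payoff takes n = ⌈−ln(1 − rB₀/P)/ln(1+r)⌉ = ⌈12.567⌉ = 13 payments; the last is $56.83.
Total paid = 12·$100.00 + $56.83 = $1,256.83.
Total interest = total paid − principal = $1,256.83 − $1,150.00 = $106.83.

$106.83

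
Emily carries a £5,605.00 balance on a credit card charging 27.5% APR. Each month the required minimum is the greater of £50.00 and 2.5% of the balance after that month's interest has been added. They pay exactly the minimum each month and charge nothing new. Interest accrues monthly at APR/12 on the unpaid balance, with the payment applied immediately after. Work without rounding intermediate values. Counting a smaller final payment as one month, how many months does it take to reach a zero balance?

Monthly rate r = 27.5%/12 = 2.29167% = 0.0229167.
While 2.5% of the post-interest balance exceeds £50.00, each month B ← (B·(1+r))·(1 − 0.025), i.e. B shrinks by the factor (1+r)·0.975 = 0.99734.
This holds for months 1–396. Entering month 397 the balance is £1,954.99; 2.5% of the post-interest balance is now below £50.00, so the flat £50.00 minimum applies from here.
From month 397 a fixed £50.00 at rate r clears £1,954.99 in 100 more payments. Total: 396 + 100 = 496 months.

496 months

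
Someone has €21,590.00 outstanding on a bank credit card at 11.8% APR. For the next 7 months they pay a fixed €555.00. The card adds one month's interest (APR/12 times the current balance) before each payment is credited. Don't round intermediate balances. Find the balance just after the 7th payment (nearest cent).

Monthly rate r = 11.8%/12 = 0.983333% = 0.00983333.
Each month: B ← B·(1+r) − €555.00.
Month 1: interest €212.30; balance after payment €21,247.30.
Month 2: interest €208.93; balance after payment €20,901.23.
Month 3: interest €205.53; balance after payment €20,551.76.
Month 4: interest €202.09; balance after payment €20,198.85.
Month 5: interest €198.62; balance after payment €19,842.48.
Month 6: interest €195.12; balance after payment €19,482.59.
Month 7: interest €191.58; balance after payment €19,119.17.

€19,119.17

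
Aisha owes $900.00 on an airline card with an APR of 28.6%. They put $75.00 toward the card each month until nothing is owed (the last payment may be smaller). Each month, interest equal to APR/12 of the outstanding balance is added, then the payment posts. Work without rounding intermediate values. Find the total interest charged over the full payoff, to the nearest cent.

Monthly rate r = 28.6%/12 = 2.38333% = 0.0238333.
Payoff takes n = ⌈−ln(1 − rB₀/P)/ln(1+r)⌉ = ⌈14.302⌉ = 15 payments; the last is $22.86.
Total paid = 14·$75.00 + $22.86 = $1,072.86.
Total interest = total paid − principal = $1,072.86 − $900.00 = $172.86.

$172.86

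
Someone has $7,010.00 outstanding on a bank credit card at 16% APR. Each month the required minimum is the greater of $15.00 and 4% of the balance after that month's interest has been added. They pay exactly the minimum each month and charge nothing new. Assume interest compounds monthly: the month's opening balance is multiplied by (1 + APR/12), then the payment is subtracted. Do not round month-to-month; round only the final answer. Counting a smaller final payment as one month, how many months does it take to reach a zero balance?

137 months

Monthly rate r = 16%/12 = 1.33333% = 0.0133333.
While 4% of the post-interest balance exceeds $15.00, each month B ← (B·(1+r))·(1 − 0.04), i.e. B shrinks by the factor (1+r)·0.96 = 0.9728.
This holds for months 1–107. Entering month 108 the balance is $366.64; 4% of the post-interest balance is now below $15.00, so the flat $15.00 minimum applies from here.
From month 108 a fixed $15.00 at rate r clears $366.64 in 30 more payments. Total: 107 + 30 = 137 months.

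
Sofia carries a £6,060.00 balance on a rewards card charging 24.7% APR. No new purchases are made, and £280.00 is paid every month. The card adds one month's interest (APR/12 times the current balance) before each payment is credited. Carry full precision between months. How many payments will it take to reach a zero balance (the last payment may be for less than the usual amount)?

Monthly rate r = 24.7%/12 = 2.05833% = 0.0205833.
Recurrence: B ← B·(1+r) − £280.00.
Month 1: interest £124.73; balance after payment £5,904.73.
Month 2: interest £121.54; balance after payment £5,746.27.
Closed form: n = −ln(1 − rB₀/P)/ln(1+r) = −ln(0.55452)/ln(1.02058) ≈ 28.941, so the balance reaches zero during payment 29.

29 payments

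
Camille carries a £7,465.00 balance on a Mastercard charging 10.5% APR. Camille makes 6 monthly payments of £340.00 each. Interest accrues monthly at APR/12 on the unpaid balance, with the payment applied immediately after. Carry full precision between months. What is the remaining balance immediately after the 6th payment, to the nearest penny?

£5,780.44

Monthly rate r = 10.5%/12 = 0.875% = 0.00875.
Each month: B ← B·(1+r) − £340.00.
Month 1: interest £65.32; balance after payment £7,190.32.
Month 2: interest £62.92; balance after payment £6,913.23.
Month 3: interest £60.49; balance after payment £6,633.72.
Month 4: interest £58.05; balance after payment £6,351.77.
Month 5: interest £55.58; balance after payment £6,067.35.
Month 6: interest £53.09; balance after payment £5,780.44.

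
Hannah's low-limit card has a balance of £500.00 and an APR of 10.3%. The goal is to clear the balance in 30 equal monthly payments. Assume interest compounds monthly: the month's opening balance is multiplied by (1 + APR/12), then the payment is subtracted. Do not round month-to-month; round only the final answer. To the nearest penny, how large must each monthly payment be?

£18.98

Monthly rate r = 10.3%/12 = 0.858333% = 0.00858333.
Level-payment amortization: P = B₀·r / (1 − (1+r)^(−n)) = 500.00·0.00858333 / (1 − 1.00858^(−30)).
Denominator 1 − (1+r)^(−30) = 0.226168538.
P = 4.29167 / 0.226168538 ≈ 18.98.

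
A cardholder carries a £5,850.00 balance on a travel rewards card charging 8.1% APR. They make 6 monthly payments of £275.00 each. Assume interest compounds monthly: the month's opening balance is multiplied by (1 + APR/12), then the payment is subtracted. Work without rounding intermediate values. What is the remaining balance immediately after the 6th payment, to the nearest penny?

Monthly rate r = 8.1%/12 = 0.675% = 0.00675.
Each month: B ← B·(1+r) − £275.00.
Month 1: interest £39.49; balance after payment £5,614.49.
Month 2: interest £37.90; balance after payment £5,377.39.
Month 3: interest £36.30; balance after payment £5,138.68.
Month 4: interest £34.69; balance after payment £4,898.37.
Month 5: interest £33.06; balance after payment £4,656.43.
Month 6: interest £31.43; balance after payment £4,412.86.

£4,412.86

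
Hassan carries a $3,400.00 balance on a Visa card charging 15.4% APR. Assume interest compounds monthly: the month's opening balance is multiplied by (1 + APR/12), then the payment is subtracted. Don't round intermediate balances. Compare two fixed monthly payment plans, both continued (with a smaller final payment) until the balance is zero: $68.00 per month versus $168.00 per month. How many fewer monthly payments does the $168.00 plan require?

57 fewer payments

Monthly rate r = 15.4%/12 = 1.28333% = 0.0128333.
At $68.00/mo: n = ⌈−ln(1 − rB₀/P)/ln(1+r)⌉ = 81 payments (last $32.94); total interest = total paid − $3,400.00 = $2,072.94.
At $168.00/mo: 24 payments (last $98.29); total interest $562.29.
Payments saved = 81 − 24 = 57.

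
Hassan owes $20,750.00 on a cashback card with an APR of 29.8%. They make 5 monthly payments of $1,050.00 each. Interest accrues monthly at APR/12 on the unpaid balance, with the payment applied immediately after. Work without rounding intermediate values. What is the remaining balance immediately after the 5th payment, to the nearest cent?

$17,940.33

Monthly rate r = 29.8%/12 = 2.48333% = 0.0248333.
Each month: B ← B·(1+r) − $1,050.00.
Month 1: interest $515.29; balance after payment $20,215.29.
Month 2: interest $502.01; balance after payment $19,667.30.
Month 3: interest $488.40; balance after payment $19,105.71.
Month 4: interest $474.46; balance after payment $18,530.17.
Month 5: interest $460.17; balance after payment $17,940.33.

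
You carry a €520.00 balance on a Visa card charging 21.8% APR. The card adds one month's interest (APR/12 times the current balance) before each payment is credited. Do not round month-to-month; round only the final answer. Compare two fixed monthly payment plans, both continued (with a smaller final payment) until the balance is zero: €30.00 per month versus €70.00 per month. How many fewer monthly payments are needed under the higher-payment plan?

13 fewer payments

Monthly rate r = 21.8%/12 = 1.81667% = 0.0181667.
At €30.00/mo: n = ⌈−ln(1 − rB₀/P)/ln(1+r)⌉ = 22 payments (last €0.16); total interest = total paid − €520.00 = €110.16.
At €70.00/mo: 9 payments (last €3.69); total interest €43.69.
Payments saved = 22 − 9 = 13.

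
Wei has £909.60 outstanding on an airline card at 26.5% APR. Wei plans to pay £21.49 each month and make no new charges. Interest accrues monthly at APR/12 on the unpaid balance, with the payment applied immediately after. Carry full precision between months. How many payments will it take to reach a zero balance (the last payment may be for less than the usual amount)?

Monthly rate r = 26.5%/12 = 2.20833% = 0.0220833.
Recurrence: B ← B·(1+r) − £21.49.
Month 1: interest £20.09; balance after payment £908.20.
Month 2: interest £20.06; balance after payment £906.76.
Closed form: n = −ln(1 − rB₀/P)/ln(1+r) = −ln(0.065286)/ln(1.02208) ≈ 124.936, so the balance reaches zero during payment 125.

125 payments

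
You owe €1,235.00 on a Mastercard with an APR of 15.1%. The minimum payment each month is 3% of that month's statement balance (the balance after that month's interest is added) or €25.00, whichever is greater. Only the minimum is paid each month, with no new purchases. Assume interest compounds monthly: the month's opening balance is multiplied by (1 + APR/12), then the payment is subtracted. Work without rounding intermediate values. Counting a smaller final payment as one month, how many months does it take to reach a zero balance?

Monthly rate r = 15.1%/12 = 1.25833% = 0.0125833.
While 3% of the post-interest balance exceeds €25.00, each month B ← (B·(1+r))·(1 − 0.03), i.e. B shrinks by the factor (1+r)·0.97 = 0.98221.
This holds for months 1–23. Entering month 24 the balance is €817.19; 3% of the post-interest balance is now below €25.00, so the flat €25.00 minimum applies from here.
From month 24 a fixed €25.00 at rate r clears €817.19 in 43 more payments. Total: 23 + 43 = 66 months.

66 months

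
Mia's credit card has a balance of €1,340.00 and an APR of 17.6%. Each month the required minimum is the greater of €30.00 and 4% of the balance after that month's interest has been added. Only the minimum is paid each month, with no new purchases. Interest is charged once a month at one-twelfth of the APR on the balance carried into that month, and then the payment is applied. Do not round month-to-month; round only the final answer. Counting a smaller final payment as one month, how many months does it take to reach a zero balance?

Monthly rate r = 17.6%/12 = 1.46667% = 0.0146667.
While 4% of the post-interest balance exceeds €30.00, each month B ← (B·(1+r))·(1 − 0.04), i.e. B shrinks by the factor (1+r)·0.96 = 0.97408.
This holds for months 1–23. Entering month 24 the balance is €732.46; 4% of the post-interest balance is now below €30.00, so the flat €30.00 minimum applies from here.
From month 24 a fixed €30.00 at rate r clears €732.46 in 31 more payments. Total: 23 + 31 = 54 months.

54 months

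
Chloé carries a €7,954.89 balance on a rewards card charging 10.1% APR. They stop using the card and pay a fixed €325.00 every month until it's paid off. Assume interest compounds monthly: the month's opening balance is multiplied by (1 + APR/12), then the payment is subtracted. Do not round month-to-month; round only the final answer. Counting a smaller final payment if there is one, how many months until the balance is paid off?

Monthly rate r = 10.1%/12 = 0.841667% = 0.00841667.
Recurrence: B ← B·(1+r) − €325.00.
Month 1: interest €66.95; balance after payment €7,696.84.
Month 2: interest €64.78; balance after payment €7,436.63.
Closed form: n = −ln(1 − rB₀/P)/ln(1+r) = −ln(0.79399)/ln(1.00842) ≈ 27.523, so the balance reaches zero during payment 28.

28 payments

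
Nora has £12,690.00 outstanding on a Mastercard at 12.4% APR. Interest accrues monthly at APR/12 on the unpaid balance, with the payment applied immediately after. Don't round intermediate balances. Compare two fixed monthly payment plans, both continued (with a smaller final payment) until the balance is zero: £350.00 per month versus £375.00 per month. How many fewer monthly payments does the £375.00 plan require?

Monthly rate r = 12.4%/12 = 1.03333% = 0.0103333.
At £350.00/mo: n = ⌈−ln(1 − rB₀/P)/ln(1+r)⌉ = 46 payments (last £233.32); total interest = total paid − £12,690.00 = £3,293.32.
At £375.00/mo: 42 payments (last £321.17); total interest £3,006.17.
Payments saved = 46 − 42 = 4.

4 fewer payments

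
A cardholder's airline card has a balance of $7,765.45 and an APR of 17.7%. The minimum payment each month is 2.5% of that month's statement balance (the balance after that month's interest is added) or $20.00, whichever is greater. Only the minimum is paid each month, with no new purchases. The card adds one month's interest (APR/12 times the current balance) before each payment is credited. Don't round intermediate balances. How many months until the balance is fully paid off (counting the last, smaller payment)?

Monthly rate r = 17.7%/12 = 1.475% = 0.01475.
While 2.5% of the post-interest balance exceeds $20.00, each month B ← (B·(1+r))·(1 − 0.025), i.e. B shrinks by the factor (1+r)·0.975 = 0.98938.
This holds for months 1–215. Entering month 216 the balance is $782.27; 2.5% of the post-interest balance is now below $20.00, so the flat $20.00 minimum applies from here.
From month 216 a fixed $20.00 at rate r clears $782.27 in 59 more payments. Total: 215 + 59 = 274 months.

274 months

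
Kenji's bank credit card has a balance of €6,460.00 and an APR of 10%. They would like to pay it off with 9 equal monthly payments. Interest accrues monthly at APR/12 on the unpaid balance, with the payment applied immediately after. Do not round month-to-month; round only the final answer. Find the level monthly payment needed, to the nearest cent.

Monthly rate r = 10%/12 = 0.833333% = 0.00833333.
Level-payment amortization: P = B₀·r / (1 − (1+r)^(−n)) = 6460.00·0.00833333 / (1 − 1.00833^(−9)).
Denominator 1 − (1+r)^(−9) = 0.0719681497.
P = 53.8333 / 0.0719681497 ≈ 748.02.

€748.02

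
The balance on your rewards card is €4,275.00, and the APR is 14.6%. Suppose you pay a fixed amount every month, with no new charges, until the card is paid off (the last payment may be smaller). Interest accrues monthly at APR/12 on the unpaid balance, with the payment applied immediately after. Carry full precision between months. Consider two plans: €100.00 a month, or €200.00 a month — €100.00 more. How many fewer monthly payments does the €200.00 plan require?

36 fewer payments

Monthly rate r = 14.6%/12 = 1.21667% = 0.0121667.
At €100.00/mo: n = ⌈−ln(1 − rB₀/P)/ln(1+r)⌉ = 61 payments (last €71.52); total interest = total paid − €4,275.00 = €1,796.52.
At €200.00/mo: 25 payments (last €181.22); total interest €706.22.
Payments saved = 61 − 25 = 36.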